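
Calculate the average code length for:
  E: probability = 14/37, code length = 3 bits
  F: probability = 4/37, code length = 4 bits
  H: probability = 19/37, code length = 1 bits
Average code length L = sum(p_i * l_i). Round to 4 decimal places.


Weighted contributions p_i * l_i:
  E: (14/37) * 3 = 42/37
  F: (4/37) * 4 = 16/37
  H: (19/37) * 1 = 19/37
Sum = (42 + 16 + 19)/37 = 77/37

L = 77/37 = 2.0811 bits/symbol


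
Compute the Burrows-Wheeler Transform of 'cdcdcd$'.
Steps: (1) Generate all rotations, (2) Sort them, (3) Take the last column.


Rotations (sorted):
  0: $cdcdcd -> last char: d
  1: cd$cdcd -> last char: d
  2: cdcd$cd -> last char: d
  3: cdcdcd$ -> last char: $
  4: d$cdcdc -> last char: c
  5: dcd$cdc -> last char: c
  6: dcdcd$c -> last char: c


BWT = ddd$ccc


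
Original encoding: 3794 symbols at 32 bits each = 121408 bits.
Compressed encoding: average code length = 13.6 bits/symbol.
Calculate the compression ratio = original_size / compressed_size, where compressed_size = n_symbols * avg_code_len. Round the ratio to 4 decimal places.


original_size = n_symbols * orig_bits = 3794 * 32 = 121408 bits
compressed_size = n_symbols * avg_code_len = 3794 * 13.6 = 51598.4 bits
ratio = original_size / compressed_size = 121408 / 51598.4 = 2.3529

Compression ratio = 2.3529


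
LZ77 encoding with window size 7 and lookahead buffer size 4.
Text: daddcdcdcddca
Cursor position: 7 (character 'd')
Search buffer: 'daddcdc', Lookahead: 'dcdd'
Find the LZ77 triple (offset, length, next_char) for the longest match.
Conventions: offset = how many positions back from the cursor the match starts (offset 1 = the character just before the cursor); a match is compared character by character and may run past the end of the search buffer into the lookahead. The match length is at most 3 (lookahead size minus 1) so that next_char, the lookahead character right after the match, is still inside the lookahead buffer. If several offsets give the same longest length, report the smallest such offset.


Try each offset into the search buffer:
  offset=1 (pos 6, char 'c'): match length 0
  offset=2 (pos 5, char 'd'): match length 3
  offset=3 (pos 4, char 'c'): match length 0
  offset=4 (pos 3, char 'd'): match length 3
  offset=5 (pos 2, char 'd'): match length 1
  offset=6 (pos 1, char 'a'): match length 0
  offset=7 (pos 0, char 'd'): match length 1
Longest match has length 3, found at offsets 2, 4; take the smallest, offset 2.
next_char = character at position 7 + 3 = 10 -> 'd'

Best match: offset=2, length=3 (matching 'dcd' starting at position 5)
LZ77 triple: (2, 3, 'd')


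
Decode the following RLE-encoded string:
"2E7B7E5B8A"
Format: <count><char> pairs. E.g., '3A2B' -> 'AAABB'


Expanding each <count><char> pair:
  2E -> 'EE'
  7B -> 'BBBBBBB'
  7E -> 'EEEEEEE'
  5B -> 'BBBBB'
  8A -> 'AAAAAAAA'

Decoded = EEBBBBBBBEEEEEEEBBBBBAAAAAAAA


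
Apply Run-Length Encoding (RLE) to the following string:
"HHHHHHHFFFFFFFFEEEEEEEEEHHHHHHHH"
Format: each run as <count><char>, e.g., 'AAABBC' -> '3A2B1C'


Scanning runs left to right:
  i=0: run of 'H' x 7 -> '7H'
  i=7: run of 'F' x 8 -> '8F'
  i=15: run of 'E' x 9 -> '9E'
  i=24: run of 'H' x 8 -> '8H'

RLE = 7H8F9E8H


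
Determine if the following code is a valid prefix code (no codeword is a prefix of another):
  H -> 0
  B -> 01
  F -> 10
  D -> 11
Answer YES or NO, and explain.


Checking each pair (does one codeword prefix another?):
  H='0' vs B='01': prefix -- VIOLATION

NO -- this is NOT a valid prefix code. H (0) is a prefix of B (01).


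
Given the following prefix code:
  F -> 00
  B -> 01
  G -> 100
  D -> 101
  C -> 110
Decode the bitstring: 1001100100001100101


Decoding step by step:
Bits 100 -> G
Bits 110 -> C
Bits 01 -> B
Bits 00 -> F
Bits 00 -> F
Bits 110 -> C
Bits 01 -> B
Bits 01 -> B


Decoded message: GCBFFCBB


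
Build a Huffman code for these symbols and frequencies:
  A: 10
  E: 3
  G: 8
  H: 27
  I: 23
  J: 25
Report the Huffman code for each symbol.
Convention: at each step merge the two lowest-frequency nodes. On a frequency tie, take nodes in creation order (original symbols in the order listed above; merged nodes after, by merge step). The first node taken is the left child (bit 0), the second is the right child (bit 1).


Huffman tree construction:
Step 1: Merge E(3) + G(8) = 11
Step 2: Merge A(10) + (E+G)(11) = 21
Step 3: Merge (A+(E+G))(21) + I(23) = 44
Step 4: Merge J(25) + H(27) = 52
Step 5: Merge ((A+(E+G))+I)(44) + (J+H)(52) = 96
Read each symbol's code off the tree from the root (left child = 0, right child = 1).

Codes:
  A: 000 (length 3)
  E: 0010 (length 4)
  G: 0011 (length 4)
  H: 11 (length 2)
  I: 01 (length 2)
  J: 10 (length 2)
Average code length: 224/96 = 2.3333 bits/symbol


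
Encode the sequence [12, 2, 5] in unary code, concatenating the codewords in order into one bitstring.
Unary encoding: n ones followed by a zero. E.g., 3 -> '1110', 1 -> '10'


Encode each number as n ones followed by a terminating 0:
  12 -> 1111111111110 (13 bits)
  2 -> 110 (3 bits)
  5 -> 111110 (6 bits)
Total length = 13 + 3 + 6 = 22 bits.

Unary([12, 2, 5]) = 1111111111110110111110 (22 bits)


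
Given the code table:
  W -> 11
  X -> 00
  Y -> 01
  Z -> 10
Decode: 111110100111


Decoding:
11 -> W
11 -> W
10 -> Z
10 -> Z
01 -> Y
11 -> W


Result: WWZZYW


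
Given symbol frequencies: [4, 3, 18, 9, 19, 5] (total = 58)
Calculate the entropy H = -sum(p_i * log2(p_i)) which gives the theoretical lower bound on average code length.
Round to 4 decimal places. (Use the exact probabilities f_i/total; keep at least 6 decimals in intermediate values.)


Per-symbol terms -p_i * log2(p_i) with p_i = f_i/58:
  p = 4/58 = 0.068966: log2(p) = -3.857981, -p*log2(p) = 0.266068
  p = 3/58 = 0.051724: log2(p) = -4.273018, -p*log2(p) = 0.221018
  p = 18/58 = 0.310345: log2(p) = -1.688056, -p*log2(p) = 0.523879
  p = 9/58 = 0.155172: log2(p) = -2.688056, -p*log2(p) = 0.417112
  p = 19/58 = 0.327586: log2(p) = -1.610053, -p*log2(p) = 0.527431
  p = 5/58 = 0.086207: log2(p) = -3.536053, -p*log2(p) = 0.304832
H = 0.266068 + 0.221018 + 0.523879 + 0.417112 + 0.527431 + 0.304832 = 2.260340

H = 2.2603 bits/symbol


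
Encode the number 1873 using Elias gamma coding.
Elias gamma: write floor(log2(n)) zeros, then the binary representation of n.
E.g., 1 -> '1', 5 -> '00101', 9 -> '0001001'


num_bits = floor(log2(1873)) + 1 = 11
leading_zeros = num_bits - 1 = 10
binary(1873) = 11101010001

Elias gamma(1873) = '0000000000' + '11101010001' = 000000000011101010001 (21 bits)


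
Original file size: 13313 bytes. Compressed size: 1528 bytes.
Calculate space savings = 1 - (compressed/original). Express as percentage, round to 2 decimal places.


ratio = compressed/original = 1528/13313 = 0.114775
savings = 1 - ratio = 1 - 0.114775 = 0.885225
as a percentage: 0.885225 * 100 = 88.52%

Space savings = 1 - 1528/13313 = 88.52%


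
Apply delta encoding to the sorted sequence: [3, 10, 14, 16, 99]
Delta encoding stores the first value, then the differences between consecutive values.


First value: 3
Deltas:
  10 - 3 = 7
  14 - 10 = 4
  16 - 14 = 2
  99 - 16 = 83


Delta encoded: [3, 7, 4, 2, 83]


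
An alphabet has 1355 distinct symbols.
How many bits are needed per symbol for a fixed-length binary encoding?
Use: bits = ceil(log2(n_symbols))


log2(1355) = 10.4041
Bracket: 2^10 = 1024 < 1355 <= 2^11 = 2048
So ceil(log2(1355)) = 11

bits = ceil(log2(1355)) = ceil(10.4041) = 11 bits


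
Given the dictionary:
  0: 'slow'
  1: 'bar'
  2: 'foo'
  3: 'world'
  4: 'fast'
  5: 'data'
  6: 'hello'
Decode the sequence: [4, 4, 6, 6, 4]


Look up each index in the dictionary:
  4 -> 'fast'
  4 -> 'fast'
  6 -> 'hello'
  6 -> 'hello'
  4 -> 'fast'

Decoded: "fast fast hello hello fast"


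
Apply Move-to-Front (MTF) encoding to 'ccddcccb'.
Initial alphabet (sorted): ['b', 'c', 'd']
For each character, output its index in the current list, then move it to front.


MTF encoding:
'c': index 1 in ['b', 'c', 'd'] -> ['c', 'b', 'd']
'c': index 0 in ['c', 'b', 'd'] -> ['c', 'b', 'd']
'd': index 2 in ['c', 'b', 'd'] -> ['d', 'c', 'b']
'd': index 0 in ['d', 'c', 'b'] -> ['d', 'c', 'b']
'c': index 1 in ['d', 'c', 'b'] -> ['c', 'd', 'b']
'c': index 0 in ['c', 'd', 'b'] -> ['c', 'd', 'b']
'c': index 0 in ['c', 'd', 'b'] -> ['c', 'd', 'b']
'b': index 2 in ['c', 'd', 'b'] -> ['b', 'c', 'd']


Output: [1, 0, 2, 0, 1, 0, 0, 2]


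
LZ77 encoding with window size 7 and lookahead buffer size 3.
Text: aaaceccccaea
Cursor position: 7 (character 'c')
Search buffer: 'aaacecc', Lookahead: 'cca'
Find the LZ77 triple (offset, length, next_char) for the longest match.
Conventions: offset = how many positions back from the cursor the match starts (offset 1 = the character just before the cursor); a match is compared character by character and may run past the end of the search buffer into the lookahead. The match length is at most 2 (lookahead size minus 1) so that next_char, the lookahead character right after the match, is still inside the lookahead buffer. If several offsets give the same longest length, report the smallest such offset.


Try each offset into the search buffer:
  offset=1 (pos 6, char 'c'): match length 2
  offset=2 (pos 5, char 'c'): match length 2
  offset=3 (pos 4, char 'e'): match length 0
  offset=4 (pos 3, char 'c'): match length 1
  offset=5 (pos 2, char 'a'): match length 0
  offset=6 (pos 1, char 'a'): match length 0
  offset=7 (pos 0, char 'a'): match length 0
Longest match has length 2, found at offsets 1, 2; take the smallest, offset 1.
next_char = character at position 7 + 2 = 9 -> 'a'

Best match: offset=1, length=2 (matching 'cc' starting at position 6)
LZ77 triple: (1, 2, 'a')


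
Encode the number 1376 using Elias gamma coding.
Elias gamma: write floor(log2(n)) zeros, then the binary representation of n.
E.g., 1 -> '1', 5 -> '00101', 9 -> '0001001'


num_bits = floor(log2(1376)) + 1 = 11
leading_zeros = num_bits - 1 = 10
binary(1376) = 10101100000

Elias gamma(1376) = '0000000000' + '10101100000' = 000000000010101100000 (21 bits)


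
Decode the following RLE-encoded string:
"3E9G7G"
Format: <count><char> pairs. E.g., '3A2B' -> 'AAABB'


Expanding each <count><char> pair:
  3E -> 'EEE'
  9G -> 'GGGGGGGGG'
  7G -> 'GGGGGGG'

Decoded = EEEGGGGGGGGGGGGGGGG


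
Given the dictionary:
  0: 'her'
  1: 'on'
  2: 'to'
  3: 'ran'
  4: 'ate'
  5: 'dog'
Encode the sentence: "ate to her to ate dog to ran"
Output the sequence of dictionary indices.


Look up each word in the dictionary:
  'ate' -> 4
  'to' -> 2
  'her' -> 0
  'to' -> 2
  'ate' -> 4
  'dog' -> 5
  'to' -> 2
  'ran' -> 3

Encoded: [4, 2, 0, 2, 4, 5, 2, 3]


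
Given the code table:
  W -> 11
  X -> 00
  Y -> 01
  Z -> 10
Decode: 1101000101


Decoding:
11 -> W
01 -> Y
00 -> X
01 -> Y
01 -> Y


Result: WYXYY


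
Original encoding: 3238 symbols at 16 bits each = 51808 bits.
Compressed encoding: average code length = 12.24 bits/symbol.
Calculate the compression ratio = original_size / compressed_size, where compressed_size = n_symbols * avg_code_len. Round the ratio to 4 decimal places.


original_size = n_symbols * orig_bits = 3238 * 16 = 51808 bits
compressed_size = n_symbols * avg_code_len = 3238 * 12.24 = 39633.12 bits
ratio = original_size / compressed_size = 51808 / 39633.12 = 1.3072

Compression ratio = 1.3072


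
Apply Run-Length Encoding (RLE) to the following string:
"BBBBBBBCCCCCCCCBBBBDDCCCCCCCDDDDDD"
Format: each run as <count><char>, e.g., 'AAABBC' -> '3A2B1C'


Scanning runs left to right:
  i=0: run of 'B' x 7 -> '7B'
  i=7: run of 'C' x 8 -> '8C'
  i=15: run of 'B' x 4 -> '4B'
  i=19: run of 'D' x 2 -> '2D'
  i=21: run of 'C' x 7 -> '7C'
  i=28: run of 'D' x 6 -> '6D'

RLE = 7B8C4B2D7C6D


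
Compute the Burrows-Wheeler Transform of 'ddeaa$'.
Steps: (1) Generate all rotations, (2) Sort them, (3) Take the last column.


Rotations (sorted):
  0: $ddeaa -> last char: a
  1: a$ddea -> last char: a
  2: aa$dde -> last char: e
  3: ddeaa$ -> last char: $
  4: deaa$d -> last char: d
  5: eaa$dd -> last char: d


BWT = aae$dd


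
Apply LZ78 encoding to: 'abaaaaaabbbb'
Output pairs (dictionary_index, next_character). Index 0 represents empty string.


LZ78 encoding steps:
Dictionary: {0: ''}
Step 1: w='' (idx 0), next='a' -> output (0, 'a'), add 'a' as idx 1
Step 2: w='' (idx 0), next='b' -> output (0, 'b'), add 'b' as idx 2
Step 3: w='a' (idx 1), next='a' -> output (1, 'a'), add 'aa' as idx 3
Step 4: w='aa' (idx 3), next='a' -> output (3, 'a'), add 'aaa' as idx 4
Step 5: w='a' (idx 1), next='b' -> output (1, 'b'), add 'ab' as idx 5
Step 6: w='b' (idx 2), next='b' -> output (2, 'b'), add 'bb' as idx 6
Step 7: w='b' (idx 2), end of input -> output (2, '')


Encoded: [(0, 'a'), (0, 'b'), (1, 'a'), (3, 'a'), (1, 'b'), (2, 'b'), (2, '')]


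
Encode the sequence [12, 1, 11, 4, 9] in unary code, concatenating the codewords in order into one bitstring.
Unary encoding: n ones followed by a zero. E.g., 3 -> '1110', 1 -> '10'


Encode each number as n ones followed by a terminating 0:
  12 -> 1111111111110 (13 bits)
  1 -> 10 (2 bits)
  11 -> 111111111110 (12 bits)
  4 -> 11110 (5 bits)
  9 -> 1111111110 (10 bits)
Total length = 13 + 2 + 12 + 5 + 10 = 42 bits.

Unary([12, 1, 11, 4, 9]) = 111111111111010111111111110111101111111110 (42 bits)


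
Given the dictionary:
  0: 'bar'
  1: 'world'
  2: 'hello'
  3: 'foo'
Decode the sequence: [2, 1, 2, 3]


Look up each index in the dictionary:
  2 -> 'hello'
  1 -> 'world'
  2 -> 'hello'
  3 -> 'foo'

Decoded: "hello world hello foo"


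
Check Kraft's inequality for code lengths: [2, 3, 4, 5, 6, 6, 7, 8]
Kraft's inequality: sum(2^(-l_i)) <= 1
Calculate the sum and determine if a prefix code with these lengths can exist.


Sum = 2^(-2) + 2^(-3) + 2^(-4) + 2^(-5) + 2^(-6) + 2^(-6) + 2^(-7) + 2^(-8)
    = 0.25 + 0.125 + 0.0625 + 0.03125 + 0.015625 + 0.015625 + 0.0078125 + 0.00390625
    = 131/256 = 0.51171875
Since 0.51171875 <= 1, Kraft's inequality IS satisfied.
A prefix code with these lengths CAN exist.

Kraft sum = 0.51171875. Satisfied.


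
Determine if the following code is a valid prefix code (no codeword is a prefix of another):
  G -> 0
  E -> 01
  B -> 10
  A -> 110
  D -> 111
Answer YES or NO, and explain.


Checking each pair (does one codeword prefix another?):
  G='0' vs E='01': prefix -- VIOLATION

NO -- this is NOT a valid prefix code. G (0) is a prefix of E (01).


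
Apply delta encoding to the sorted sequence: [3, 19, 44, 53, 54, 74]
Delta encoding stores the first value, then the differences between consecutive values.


First value: 3
Deltas:
  19 - 3 = 16
  44 - 19 = 25
  53 - 44 = 9
  54 - 53 = 1
  74 - 54 = 20


Delta encoded: [3, 16, 25, 9, 1, 20]


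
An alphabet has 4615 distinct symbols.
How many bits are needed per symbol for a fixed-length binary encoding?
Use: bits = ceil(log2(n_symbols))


log2(4615) = 12.1721
Bracket: 2^12 = 4096 < 4615 <= 2^13 = 8192
So ceil(log2(4615)) = 13

bits = ceil(log2(4615)) = ceil(12.1721) = 13 bits


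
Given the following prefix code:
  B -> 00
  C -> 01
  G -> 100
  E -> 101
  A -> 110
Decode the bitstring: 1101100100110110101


Decoding step by step:
Bits 110 -> A
Bits 110 -> A
Bits 01 -> C
Bits 00 -> B
Bits 110 -> A
Bits 110 -> A
Bits 101 -> E


Decoded message: AACBAAE


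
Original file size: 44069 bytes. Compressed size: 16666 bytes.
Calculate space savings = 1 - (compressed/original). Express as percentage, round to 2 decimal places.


ratio = compressed/original = 16666/44069 = 0.37818
savings = 1 - ratio = 1 - 0.37818 = 0.62182
as a percentage: 0.62182 * 100 = 62.18%

Space savings = 1 - 16666/44069 = 62.18%


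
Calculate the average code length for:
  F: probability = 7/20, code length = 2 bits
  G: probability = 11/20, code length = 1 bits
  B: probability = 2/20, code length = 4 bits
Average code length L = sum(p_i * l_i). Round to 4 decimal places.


Weighted contributions p_i * l_i:
  F: (7/20) * 2 = 14/20
  G: (11/20) * 1 = 11/20
  B: (2/20) * 4 = 8/20
Sum = (14 + 11 + 8)/20 = 33/20

L = 33/20 = 1.6500 bits/symbol


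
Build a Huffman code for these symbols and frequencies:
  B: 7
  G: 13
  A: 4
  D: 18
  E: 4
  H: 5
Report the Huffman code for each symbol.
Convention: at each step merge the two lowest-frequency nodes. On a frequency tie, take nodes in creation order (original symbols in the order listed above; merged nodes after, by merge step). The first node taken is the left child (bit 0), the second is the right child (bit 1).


Huffman tree construction:
Step 1: Merge A(4) + E(4) = 8
Step 2: Merge H(5) + B(7) = 12
Step 3: Merge (A+E)(8) + (H+B)(12) = 20
Step 4: Merge G(13) + D(18) = 31
Step 5: Merge ((A+E)+(H+B))(20) + (G+D)(31) = 51
Read each symbol's code off the tree from the root (left child = 0, right child = 1).

Codes:
  B: 011 (length 3)
  G: 10 (length 2)
  A: 000 (length 3)
  D: 11 (length 2)
  E: 001 (length 3)
  H: 010 (length 3)
Average code length: 122/51 = 2.3922 bits/symbol


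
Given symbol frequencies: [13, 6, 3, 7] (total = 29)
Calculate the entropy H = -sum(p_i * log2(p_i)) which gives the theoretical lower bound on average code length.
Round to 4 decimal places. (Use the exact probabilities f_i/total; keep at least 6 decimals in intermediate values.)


Per-symbol terms -p_i * log2(p_i) with p_i = f_i/29:
  p = 13/29 = 0.448276: log2(p) = -1.157541, -p*log2(p) = 0.518898
  p = 6/29 = 0.206897: log2(p) = -2.273018, -p*log2(p) = 0.470280
  p = 3/29 = 0.103448: log2(p) = -3.273018, -p*log2(p) = 0.338588
  p = 7/29 = 0.241379: log2(p) = -2.050626, -p*log2(p) = 0.494979
H = 0.518898 + 0.470280 + 0.338588 + 0.494979 = 1.822745

H = 1.8227 bits/symbol


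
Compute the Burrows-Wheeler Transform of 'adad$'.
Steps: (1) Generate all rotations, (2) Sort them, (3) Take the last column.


Rotations (sorted):
  0: $adad -> last char: d
  1: ad$ad -> last char: d
  2: adad$ -> last char: $
  3: d$ada -> last char: a
  4: dad$a -> last char: a


BWT = dd$aa


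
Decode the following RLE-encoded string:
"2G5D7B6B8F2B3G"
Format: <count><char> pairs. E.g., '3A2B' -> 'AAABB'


Expanding each <count><char> pair:
  2G -> 'GG'
  5D -> 'DDDDD'
  7B -> 'BBBBBBB'
  6B -> 'BBBBBB'
  8F -> 'FFFFFFFF'
  2B -> 'BB'
  3G -> 'GGG'

Decoded = GGDDDDDBBBBBBBBBBBBBFFFFFFFFBBGGG


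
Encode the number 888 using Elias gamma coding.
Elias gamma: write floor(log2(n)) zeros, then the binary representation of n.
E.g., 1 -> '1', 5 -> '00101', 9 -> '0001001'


num_bits = floor(log2(888)) + 1 = 10
leading_zeros = num_bits - 1 = 9
binary(888) = 1101111000

Elias gamma(888) = '000000000' + '1101111000' = 0000000001101111000 (19 bits)


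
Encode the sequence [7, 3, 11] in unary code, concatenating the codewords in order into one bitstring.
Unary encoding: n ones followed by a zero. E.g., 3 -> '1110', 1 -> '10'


Encode each number as n ones followed by a terminating 0:
  7 -> 11111110 (8 bits)
  3 -> 1110 (4 bits)
  11 -> 111111111110 (12 bits)
Total length = 8 + 4 + 12 = 24 bits.

Unary([7, 3, 11]) = 111111101110111111111110 (24 bits)


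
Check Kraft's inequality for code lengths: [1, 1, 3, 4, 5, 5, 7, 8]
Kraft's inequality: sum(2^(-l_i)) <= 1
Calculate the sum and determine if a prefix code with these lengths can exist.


Sum = 2^(-1) + 2^(-1) + 2^(-3) + 2^(-4) + 2^(-5) + 2^(-5) + 2^(-7) + 2^(-8)
    = 0.5 + 0.5 + 0.125 + 0.0625 + 0.03125 + 0.03125 + 0.0078125 + 0.00390625
    = 323/256 = 1.26171875
Since 1.26171875 > 1, Kraft's inequality is NOT satisfied.
A prefix code with these lengths CANNOT exist.

Kraft sum = 1.26171875. Not satisfied.


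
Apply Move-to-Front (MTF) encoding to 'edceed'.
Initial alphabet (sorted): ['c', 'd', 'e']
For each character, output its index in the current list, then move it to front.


MTF encoding:
'e': index 2 in ['c', 'd', 'e'] -> ['e', 'c', 'd']
'd': index 2 in ['e', 'c', 'd'] -> ['d', 'e', 'c']
'c': index 2 in ['d', 'e', 'c'] -> ['c', 'd', 'e']
'e': index 2 in ['c', 'd', 'e'] -> ['e', 'c', 'd']
'e': index 0 in ['e', 'c', 'd'] -> ['e', 'c', 'd']
'd': index 2 in ['e', 'c', 'd'] -> ['d', 'e', 'c']


Output: [2, 2, 2, 2, 0, 2]


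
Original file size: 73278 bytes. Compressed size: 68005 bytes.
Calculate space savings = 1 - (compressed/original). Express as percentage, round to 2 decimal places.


ratio = compressed/original = 68005/73278 = 0.928041
savings = 1 - ratio = 1 - 0.928041 = 0.071959
as a percentage: 0.071959 * 100 = 7.2%

Space savings = 1 - 68005/73278 = 7.2%


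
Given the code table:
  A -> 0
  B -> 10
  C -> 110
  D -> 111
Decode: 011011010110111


Decoding:
0 -> A
110 -> C
110 -> C
10 -> B
110 -> C
111 -> D


Result: ACCBCD


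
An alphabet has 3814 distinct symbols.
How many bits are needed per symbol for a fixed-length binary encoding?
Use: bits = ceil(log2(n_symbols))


log2(3814) = 11.8971
Bracket: 2^11 = 2048 < 3814 <= 2^12 = 4096
So ceil(log2(3814)) = 12

bits = ceil(log2(3814)) = ceil(11.8971) = 12 bits


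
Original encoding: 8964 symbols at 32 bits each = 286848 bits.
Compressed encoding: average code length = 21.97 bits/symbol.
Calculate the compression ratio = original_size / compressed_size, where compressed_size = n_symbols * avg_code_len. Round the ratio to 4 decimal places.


original_size = n_symbols * orig_bits = 8964 * 32 = 286848 bits
compressed_size = n_symbols * avg_code_len = 8964 * 21.97 = 196939.08 bits
ratio = original_size / compressed_size = 286848 / 196939.08 = 1.4565

Compression ratio = 1.4565


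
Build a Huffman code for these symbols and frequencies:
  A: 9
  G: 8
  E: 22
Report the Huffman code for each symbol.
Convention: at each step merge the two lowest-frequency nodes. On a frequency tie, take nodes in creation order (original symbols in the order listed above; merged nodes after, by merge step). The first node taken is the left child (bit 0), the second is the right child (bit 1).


Huffman tree construction:
Step 1: Merge G(8) + A(9) = 17
Step 2: Merge (G+A)(17) + E(22) = 39
Read each symbol's code off the tree from the root (left child = 0, right child = 1).

Codes:
  A: 01 (length 2)
  G: 00 (length 2)
  E: 1 (length 1)
Average code length: 56/39 = 1.4359 bits/symbol


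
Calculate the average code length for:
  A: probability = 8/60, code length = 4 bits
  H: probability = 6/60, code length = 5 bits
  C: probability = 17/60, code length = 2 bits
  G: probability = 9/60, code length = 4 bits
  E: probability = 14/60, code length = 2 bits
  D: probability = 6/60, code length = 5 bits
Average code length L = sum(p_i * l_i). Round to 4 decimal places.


Weighted contributions p_i * l_i:
  A: (8/60) * 4 = 32/60
  H: (6/60) * 5 = 30/60
  C: (17/60) * 2 = 34/60
  G: (9/60) * 4 = 36/60
  E: (14/60) * 2 = 28/60
  D: (6/60) * 5 = 30/60
Sum = (32 + 30 + 34 + 36 + 28 + 30)/60 = 190/60

L = 190/60 = 3.1667 bits/symbol


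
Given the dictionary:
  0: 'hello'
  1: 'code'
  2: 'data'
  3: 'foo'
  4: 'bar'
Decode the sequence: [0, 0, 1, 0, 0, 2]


Look up each index in the dictionary:
  0 -> 'hello'
  0 -> 'hello'
  1 -> 'code'
  0 -> 'hello'
  0 -> 'hello'
  2 -> 'data'

Decoded: "hello hello code hello hello data"


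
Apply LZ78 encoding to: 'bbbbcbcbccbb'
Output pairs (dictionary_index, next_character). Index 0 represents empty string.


LZ78 encoding steps:
Dictionary: {0: ''}
Step 1: w='' (idx 0), next='b' -> output (0, 'b'), add 'b' as idx 1
Step 2: w='b' (idx 1), next='b' -> output (1, 'b'), add 'bb' as idx 2
Step 3: w='b' (idx 1), next='c' -> output (1, 'c'), add 'bc' as idx 3
Step 4: w='bc' (idx 3), next='b' -> output (3, 'b'), add 'bcb' as idx 4
Step 5: w='' (idx 0), next='c' -> output (0, 'c'), add 'c' as idx 5
Step 6: w='c' (idx 5), next='b' -> output (5, 'b'), add 'cb' as idx 6
Step 7: w='b' (idx 1), end of input -> output (1, '')


Encoded: [(0, 'b'), (1, 'b'), (1, 'c'), (3, 'b'), (0, 'c'), (5, 'b'), (1, '')]


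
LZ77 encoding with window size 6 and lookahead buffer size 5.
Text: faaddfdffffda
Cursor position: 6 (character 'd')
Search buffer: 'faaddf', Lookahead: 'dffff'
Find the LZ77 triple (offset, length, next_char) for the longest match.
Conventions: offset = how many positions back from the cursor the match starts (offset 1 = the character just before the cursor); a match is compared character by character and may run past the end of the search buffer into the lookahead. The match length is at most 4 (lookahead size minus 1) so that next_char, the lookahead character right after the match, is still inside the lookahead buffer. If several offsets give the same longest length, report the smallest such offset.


Try each offset into the search buffer:
  offset=1 (pos 5, char 'f'): match length 0
  offset=2 (pos 4, char 'd'): match length 2
  offset=3 (pos 3, char 'd'): match length 1
  offset=4 (pos 2, char 'a'): match length 0
  offset=5 (pos 1, char 'a'): match length 0
  offset=6 (pos 0, char 'f'): match length 0
Longest match has length 2 at offset 2.
next_char = character at position 6 + 2 = 8 -> 'f'

Best match: offset=2, length=2 (matching 'df' starting at position 4)
LZ77 triple: (2, 2, 'f')


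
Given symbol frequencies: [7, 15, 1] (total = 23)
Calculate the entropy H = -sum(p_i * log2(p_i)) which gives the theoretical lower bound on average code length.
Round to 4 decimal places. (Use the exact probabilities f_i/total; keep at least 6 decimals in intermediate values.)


Per-symbol terms -p_i * log2(p_i) with p_i = f_i/23:
  p = 7/23 = 0.304348: log2(p) = -1.716207, -p*log2(p) = 0.522324
  p = 15/23 = 0.652174: log2(p) = -0.616671, -p*log2(p) = 0.402177
  p = 1/23 = 0.043478: log2(p) = -4.523562, -p*log2(p) = 0.196677
H = 0.522324 + 0.402177 + 0.196677 = 1.121178

H = 1.1212 bits/symbol


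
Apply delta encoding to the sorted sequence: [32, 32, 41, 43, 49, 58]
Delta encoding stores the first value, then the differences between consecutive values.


First value: 32
Deltas:
  32 - 32 = 0
  41 - 32 = 9
  43 - 41 = 2
  49 - 43 = 6
  58 - 49 = 9


Delta encoded: [32, 0, 9, 2, 6, 9]


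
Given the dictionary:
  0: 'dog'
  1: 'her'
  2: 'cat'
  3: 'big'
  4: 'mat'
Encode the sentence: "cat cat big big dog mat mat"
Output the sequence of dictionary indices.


Look up each word in the dictionary:
  'cat' -> 2
  'cat' -> 2
  'big' -> 3
  'big' -> 3
  'dog' -> 0
  'mat' -> 4
  'mat' -> 4

Encoded: [2, 2, 3, 3, 0, 4, 4]


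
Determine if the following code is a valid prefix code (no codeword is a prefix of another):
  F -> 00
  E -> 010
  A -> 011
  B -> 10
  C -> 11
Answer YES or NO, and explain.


Checking each pair (does one codeword prefix another?):
  F='00' vs E='010': no prefix
  F='00' vs A='011': no prefix
  F='00' vs B='10': no prefix
  F='00' vs C='11': no prefix
  E='010' vs F='00': no prefix
  E='010' vs A='011': no prefix
  E='010' vs B='10': no prefix
  E='010' vs C='11': no prefix
  A='011' vs F='00': no prefix
  A='011' vs E='010': no prefix
  A='011' vs B='10': no prefix
  A='011' vs C='11': no prefix
  B='10' vs F='00': no prefix
  B='10' vs E='010': no prefix
  B='10' vs A='011': no prefix
  B='10' vs C='11': no prefix
  C='11' vs F='00': no prefix
  C='11' vs E='010': no prefix
  C='11' vs A='011': no prefix
  C='11' vs B='10': no prefix
No violation found over all pairs.

YES -- this is a valid prefix code. No codeword is a prefix of any other codeword.


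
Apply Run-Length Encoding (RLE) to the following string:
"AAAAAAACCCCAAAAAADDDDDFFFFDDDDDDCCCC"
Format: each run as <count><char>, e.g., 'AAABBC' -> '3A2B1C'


Scanning runs left to right:
  i=0: run of 'A' x 7 -> '7A'
  i=7: run of 'C' x 4 -> '4C'
  i=11: run of 'A' x 6 -> '6A'
  i=17: run of 'D' x 5 -> '5D'
  i=22: run of 'F' x 4 -> '4F'
  i=26: run of 'D' x 6 -> '6D'
  i=32: run of 'C' x 4 -> '4C'

RLE = 7A4C6A5D4F6D4C


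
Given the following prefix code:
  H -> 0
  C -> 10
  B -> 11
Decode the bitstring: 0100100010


Decoding step by step:
Bits 0 -> H
Bits 10 -> C
Bits 0 -> H
Bits 10 -> C
Bits 0 -> H
Bits 0 -> H
Bits 10 -> C


Decoded message: HCHCHHC


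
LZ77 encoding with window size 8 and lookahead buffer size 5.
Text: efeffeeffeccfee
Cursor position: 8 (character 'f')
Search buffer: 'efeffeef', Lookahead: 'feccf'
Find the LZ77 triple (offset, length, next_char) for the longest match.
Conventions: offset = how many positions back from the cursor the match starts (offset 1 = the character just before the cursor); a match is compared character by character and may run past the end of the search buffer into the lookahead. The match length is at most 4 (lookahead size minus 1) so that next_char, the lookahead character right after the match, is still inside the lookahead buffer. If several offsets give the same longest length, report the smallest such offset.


Try each offset into the search buffer:
  offset=1 (pos 7, char 'f'): match length 1
  offset=2 (pos 6, char 'e'): match length 0
  offset=3 (pos 5, char 'e'): match length 0
  offset=4 (pos 4, char 'f'): match length 2
  offset=5 (pos 3, char 'f'): match length 1
  offset=6 (pos 2, char 'e'): match length 0
  offset=7 (pos 1, char 'f'): match length 2
  offset=8 (pos 0, char 'e'): match length 0
Longest match has length 2, found at offsets 4, 7; take the smallest, offset 4.
next_char = character at position 8 + 2 = 10 -> 'c'

Best match: offset=4, length=2 (matching 'fe' starting at position 4)
LZ77 triple: (4, 2, 'c')


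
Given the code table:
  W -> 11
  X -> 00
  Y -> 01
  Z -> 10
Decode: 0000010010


Decoding:
00 -> X
00 -> X
01 -> Y
00 -> X
10 -> Z


Result: XXYXZ


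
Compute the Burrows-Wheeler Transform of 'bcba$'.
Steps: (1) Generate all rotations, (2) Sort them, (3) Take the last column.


Rotations (sorted):
  0: $bcba -> last char: a
  1: a$bcb -> last char: b
  2: ba$bc -> last char: c
  3: bcba$ -> last char: $
  4: cba$b -> last char: b


BWT = abc$b


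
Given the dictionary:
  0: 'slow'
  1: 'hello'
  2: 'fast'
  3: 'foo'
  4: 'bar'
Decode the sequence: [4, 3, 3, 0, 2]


Look up each index in the dictionary:
  4 -> 'bar'
  3 -> 'foo'
  3 -> 'foo'
  0 -> 'slow'
  2 -> 'fast'

Decoded: "bar foo foo slow fast"


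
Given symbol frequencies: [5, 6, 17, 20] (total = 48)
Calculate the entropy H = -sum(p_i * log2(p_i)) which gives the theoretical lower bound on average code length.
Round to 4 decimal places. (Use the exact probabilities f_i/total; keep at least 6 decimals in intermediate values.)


Per-symbol terms -p_i * log2(p_i) with p_i = f_i/48:
  p = 5/48 = 0.104167: log2(p) = -3.263034, -p*log2(p) = 0.339899
  p = 6/48 = 0.125000: log2(p) = -3.000000, -p*log2(p) = 0.375000
  p = 17/48 = 0.354167: log2(p) = -1.497500, -p*log2(p) = 0.530364
  p = 20/48 = 0.416667: log2(p) = -1.263034, -p*log2(p) = 0.526264
H = 0.339899 + 0.375000 + 0.530364 + 0.526264 = 1.771527

H = 1.7715 bits/symbol


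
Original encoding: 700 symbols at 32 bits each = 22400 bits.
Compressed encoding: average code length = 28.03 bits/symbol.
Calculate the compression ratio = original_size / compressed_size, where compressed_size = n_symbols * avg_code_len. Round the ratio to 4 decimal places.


original_size = n_symbols * orig_bits = 700 * 32 = 22400 bits
compressed_size = n_symbols * avg_code_len = 700 * 28.03 = 19621.0 bits
ratio = original_size / compressed_size = 22400 / 19621.0 = 1.1416

Compression ratio = 1.1416


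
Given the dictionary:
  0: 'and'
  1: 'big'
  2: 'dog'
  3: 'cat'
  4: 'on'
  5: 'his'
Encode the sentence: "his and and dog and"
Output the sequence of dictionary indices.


Look up each word in the dictionary:
  'his' -> 5
  'and' -> 0
  'and' -> 0
  'dog' -> 2
  'and' -> 0

Encoded: [5, 0, 0, 2, 0]


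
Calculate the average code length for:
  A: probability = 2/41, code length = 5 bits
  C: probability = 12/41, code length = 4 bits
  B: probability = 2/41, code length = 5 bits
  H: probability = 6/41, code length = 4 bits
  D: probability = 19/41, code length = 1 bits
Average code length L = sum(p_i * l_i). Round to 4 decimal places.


Weighted contributions p_i * l_i:
  A: (2/41) * 5 = 10/41
  C: (12/41) * 4 = 48/41
  B: (2/41) * 5 = 10/41
  H: (6/41) * 4 = 24/41
  D: (19/41) * 1 = 19/41
Sum = (10 + 48 + 10 + 24 + 19)/41 = 111/41

L = 111/41 = 2.7073 bits/symbol


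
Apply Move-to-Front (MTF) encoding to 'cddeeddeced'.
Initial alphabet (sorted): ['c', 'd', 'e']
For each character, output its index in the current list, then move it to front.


MTF encoding:
'c': index 0 in ['c', 'd', 'e'] -> ['c', 'd', 'e']
'd': index 1 in ['c', 'd', 'e'] -> ['d', 'c', 'e']
'd': index 0 in ['d', 'c', 'e'] -> ['d', 'c', 'e']
'e': index 2 in ['d', 'c', 'e'] -> ['e', 'd', 'c']
'e': index 0 in ['e', 'd', 'c'] -> ['e', 'd', 'c']
'd': index 1 in ['e', 'd', 'c'] -> ['d', 'e', 'c']
'd': index 0 in ['d', 'e', 'c'] -> ['d', 'e', 'c']
'e': index 1 in ['d', 'e', 'c'] -> ['e', 'd', 'c']
'c': index 2 in ['e', 'd', 'c'] -> ['c', 'e', 'd']
'e': index 1 in ['c', 'e', 'd'] -> ['e', 'c', 'd']
'd': index 2 in ['e', 'c', 'd'] -> ['d', 'e', 'c']


Output: [0, 1, 0, 2, 0, 1, 0, 1, 2, 1, 2]


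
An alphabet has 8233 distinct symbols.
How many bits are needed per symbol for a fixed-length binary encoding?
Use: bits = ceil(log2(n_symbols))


log2(8233) = 13.0072
Bracket: 2^13 = 8192 < 8233 <= 2^14 = 16384
So ceil(log2(8233)) = 14

bits = ceil(log2(8233)) = ceil(13.0072) = 14 bits


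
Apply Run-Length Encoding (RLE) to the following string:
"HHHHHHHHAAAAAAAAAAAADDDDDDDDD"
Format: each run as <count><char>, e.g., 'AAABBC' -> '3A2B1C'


Scanning runs left to right:
  i=0: run of 'H' x 8 -> '8H'
  i=8: run of 'A' x 12 -> '12A'
  i=20: run of 'D' x 9 -> '9D'

RLE = 8H12A9D


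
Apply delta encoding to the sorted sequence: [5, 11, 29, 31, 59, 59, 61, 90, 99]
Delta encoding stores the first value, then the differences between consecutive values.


First value: 5
Deltas:
  11 - 5 = 6
  29 - 11 = 18
  31 - 29 = 2
  59 - 31 = 28
  59 - 59 = 0
  61 - 59 = 2
  90 - 61 = 29
  99 - 90 = 9


Delta encoded: [5, 6, 18, 2, 28, 0, 2, 29, 9]


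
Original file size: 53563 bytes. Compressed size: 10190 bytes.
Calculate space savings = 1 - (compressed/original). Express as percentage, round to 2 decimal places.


ratio = compressed/original = 10190/53563 = 0.190243
savings = 1 - ratio = 1 - 0.190243 = 0.809757
as a percentage: 0.809757 * 100 = 80.98%

Space savings = 1 - 10190/53563 = 80.98%


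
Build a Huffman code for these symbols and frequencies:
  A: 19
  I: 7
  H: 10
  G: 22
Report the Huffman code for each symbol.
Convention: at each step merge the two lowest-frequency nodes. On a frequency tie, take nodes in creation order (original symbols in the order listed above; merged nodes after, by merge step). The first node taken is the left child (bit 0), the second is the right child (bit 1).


Huffman tree construction:
Step 1: Merge I(7) + H(10) = 17
Step 2: Merge (I+H)(17) + A(19) = 36
Step 3: Merge G(22) + ((I+H)+A)(36) = 58
Read each symbol's code off the tree from the root (left child = 0, right child = 1).

Codes:
  A: 11 (length 2)
  I: 100 (length 3)
  H: 101 (length 3)
  G: 0 (length 1)
Average code length: 111/58 = 1.9138 bits/symbol


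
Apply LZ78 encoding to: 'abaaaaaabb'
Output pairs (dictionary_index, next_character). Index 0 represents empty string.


LZ78 encoding steps:
Dictionary: {0: ''}
Step 1: w='' (idx 0), next='a' -> output (0, 'a'), add 'a' as idx 1
Step 2: w='' (idx 0), next='b' -> output (0, 'b'), add 'b' as idx 2
Step 3: w='a' (idx 1), next='a' -> output (1, 'a'), add 'aa' as idx 3
Step 4: w='aa' (idx 3), next='a' -> output (3, 'a'), add 'aaa' as idx 4
Step 5: w='a' (idx 1), next='b' -> output (1, 'b'), add 'ab' as idx 5
Step 6: w='b' (idx 2), end of input -> output (2, '')


Encoded: [(0, 'a'), (0, 'b'), (1, 'a'), (3, 'a'), (1, 'b'), (2, '')]


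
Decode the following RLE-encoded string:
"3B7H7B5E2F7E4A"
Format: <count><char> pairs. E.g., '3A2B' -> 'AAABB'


Expanding each <count><char> pair:
  3B -> 'BBB'
  7H -> 'HHHHHHH'
  7B -> 'BBBBBBB'
  5E -> 'EEEEE'
  2F -> 'FF'
  7E -> 'EEEEEEE'
  4A -> 'AAAA'

Decoded = BBBHHHHHHHBBBBBBBEEEEEFFEEEEEEEAAAA


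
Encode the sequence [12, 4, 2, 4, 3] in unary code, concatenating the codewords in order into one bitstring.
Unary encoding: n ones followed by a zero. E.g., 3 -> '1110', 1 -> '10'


Encode each number as n ones followed by a terminating 0:
  12 -> 1111111111110 (13 bits)
  4 -> 11110 (5 bits)
  2 -> 110 (3 bits)
  4 -> 11110 (5 bits)
  3 -> 1110 (4 bits)
Total length = 13 + 5 + 3 + 5 + 4 = 30 bits.

Unary([12, 4, 2, 4, 3]) = 111111111111011110110111101110 (30 bits)


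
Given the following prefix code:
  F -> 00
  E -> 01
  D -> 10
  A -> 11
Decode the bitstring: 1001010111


Decoding step by step:
Bits 10 -> D
Bits 01 -> E
Bits 01 -> E
Bits 01 -> E
Bits 11 -> A


Decoded message: DEEEA


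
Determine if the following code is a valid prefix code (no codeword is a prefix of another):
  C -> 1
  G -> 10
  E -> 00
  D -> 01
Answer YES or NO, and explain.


Checking each pair (does one codeword prefix another?):
  C='1' vs G='10': prefix -- VIOLATION

NO -- this is NOT a valid prefix code. C (1) is a prefix of G (10).


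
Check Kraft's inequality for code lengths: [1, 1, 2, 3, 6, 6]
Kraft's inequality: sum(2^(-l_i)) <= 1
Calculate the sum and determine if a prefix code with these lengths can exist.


Sum = 2^(-1) + 2^(-1) + 2^(-2) + 2^(-3) + 2^(-6) + 2^(-6)
    = 0.5 + 0.5 + 0.25 + 0.125 + 0.015625 + 0.015625
    = 90/64 = 1.40625
Since 1.40625 > 1, Kraft's inequality is NOT satisfied.
A prefix code with these lengths CANNOT exist.

Kraft sum = 1.40625. Not satisfied.


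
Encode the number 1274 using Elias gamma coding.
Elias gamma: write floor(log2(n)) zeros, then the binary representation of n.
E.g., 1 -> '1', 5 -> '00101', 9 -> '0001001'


num_bits = floor(log2(1274)) + 1 = 11
leading_zeros = num_bits - 1 = 10
binary(1274) = 10011111010

Elias gamma(1274) = '0000000000' + '10011111010' = 000000000010011111010 (21 bits)


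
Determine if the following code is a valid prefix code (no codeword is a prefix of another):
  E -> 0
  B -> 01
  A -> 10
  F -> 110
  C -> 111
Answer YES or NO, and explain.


Checking each pair (does one codeword prefix another?):
  E='0' vs B='01': prefix -- VIOLATION

NO -- this is NOT a valid prefix code. E (0) is a prefix of B (01).


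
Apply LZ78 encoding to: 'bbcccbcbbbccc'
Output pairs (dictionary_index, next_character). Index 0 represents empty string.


LZ78 encoding steps:
Dictionary: {0: ''}
Step 1: w='' (idx 0), next='b' -> output (0, 'b'), add 'b' as idx 1
Step 2: w='b' (idx 1), next='c' -> output (1, 'c'), add 'bc' as idx 2
Step 3: w='' (idx 0), next='c' -> output (0, 'c'), add 'c' as idx 3
Step 4: w='c' (idx 3), next='b' -> output (3, 'b'), add 'cb' as idx 4
Step 5: w='cb' (idx 4), next='b' -> output (4, 'b'), add 'cbb' as idx 5
Step 6: w='bc' (idx 2), next='c' -> output (2, 'c'), add 'bcc' as idx 6
Step 7: w='c' (idx 3), end of input -> output (3, '')


Encoded: [(0, 'b'), (1, 'c'), (0, 'c'), (3, 'b'), (4, 'b'), (2, 'c'), (3, '')]


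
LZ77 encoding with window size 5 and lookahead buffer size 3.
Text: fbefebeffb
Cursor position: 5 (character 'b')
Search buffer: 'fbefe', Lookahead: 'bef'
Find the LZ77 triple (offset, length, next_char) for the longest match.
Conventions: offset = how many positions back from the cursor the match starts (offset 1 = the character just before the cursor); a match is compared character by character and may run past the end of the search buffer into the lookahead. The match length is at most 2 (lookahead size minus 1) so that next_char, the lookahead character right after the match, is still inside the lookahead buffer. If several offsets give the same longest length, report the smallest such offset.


Try each offset into the search buffer:
  offset=1 (pos 4, char 'e'): match length 0
  offset=2 (pos 3, char 'f'): match length 0
  offset=3 (pos 2, char 'e'): match length 0
  offset=4 (pos 1, char 'b'): match length 2
  offset=5 (pos 0, char 'f'): match length 0
Longest match has length 2 at offset 4.
next_char = character at position 5 + 2 = 7 -> 'f'

Best match: offset=4, length=2 (matching 'be' starting at position 1)
LZ77 triple: (4, 2, 'f')
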